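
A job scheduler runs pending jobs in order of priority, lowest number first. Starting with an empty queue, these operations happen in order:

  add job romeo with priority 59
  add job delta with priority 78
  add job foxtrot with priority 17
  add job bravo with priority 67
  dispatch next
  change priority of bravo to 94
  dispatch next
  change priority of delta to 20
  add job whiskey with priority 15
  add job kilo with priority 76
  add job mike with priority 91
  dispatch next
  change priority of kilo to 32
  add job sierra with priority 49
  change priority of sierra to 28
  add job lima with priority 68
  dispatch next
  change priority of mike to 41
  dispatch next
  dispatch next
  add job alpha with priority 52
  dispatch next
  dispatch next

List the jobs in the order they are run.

foxtrot → romeo → whiskey → delta → sierra → kilo → mike → alpha

add romeo (priority 59) → {romeo:59}
add delta (priority 78) → {romeo:59, delta:78}
add foxtrot (priority 17) → {foxtrot:17, romeo:59, delta:78}
add bravo (priority 67) → {foxtrot:17, romeo:59, bravo:67, delta:78}
dispatch next → foxtrot; now {romeo:59, bravo:67, delta:78}
update bravo to priority 94 → {romeo:59, delta:78, bravo:94}
dispatch next → romeo; now {delta:78, bravo:94}
update delta to priority 20 → {delta:20, bravo:94}
add whiskey (priority 15) → {whiskey:15, delta:20, bravo:94}
add kilo (priority 76) → {whiskey:15, delta:20, kilo:76, bravo:94}
add mike (priority 91) → {whiskey:15, delta:20, kilo:76, mike:91, bravo:94}
dispatch next → whiskey; now {delta:20, kilo:76, mike:91, bravo:94}
update kilo to priority 32 → {delta:20, kilo:32, mike:91, bravo:94}
add sierra (priority 49) → {delta:20, kilo:32, sierra:49, mike:91, bravo:94}
update sierra to priority 28 → {delta:20, sierra:28, kilo:32, mike:91, bravo:94}
add lima (priority 68) → {delta:20, sierra:28, kilo:32, lima:68, mike:91, bravo:94}
dispatch next → delta; now {sierra:28, kilo:32, lima:68, mike:91, bravo:94}
update mike to priority 41 → {sierra:28, kilo:32, mike:41, lima:68, bravo:94}
dispatch next → sierra; now {kilo:32, mike:41, lima:68, bravo:94}
dispatch next → kilo; now {mike:41, lima:68, bravo:94}
add alpha (priority 52) → {mike:41, alpha:52, lima:68, bravo:94}
dispatch next → mike; now {alpha:52, lima:68, bravo:94}
dispatch next → alpha; now {lima:68, bravo:94}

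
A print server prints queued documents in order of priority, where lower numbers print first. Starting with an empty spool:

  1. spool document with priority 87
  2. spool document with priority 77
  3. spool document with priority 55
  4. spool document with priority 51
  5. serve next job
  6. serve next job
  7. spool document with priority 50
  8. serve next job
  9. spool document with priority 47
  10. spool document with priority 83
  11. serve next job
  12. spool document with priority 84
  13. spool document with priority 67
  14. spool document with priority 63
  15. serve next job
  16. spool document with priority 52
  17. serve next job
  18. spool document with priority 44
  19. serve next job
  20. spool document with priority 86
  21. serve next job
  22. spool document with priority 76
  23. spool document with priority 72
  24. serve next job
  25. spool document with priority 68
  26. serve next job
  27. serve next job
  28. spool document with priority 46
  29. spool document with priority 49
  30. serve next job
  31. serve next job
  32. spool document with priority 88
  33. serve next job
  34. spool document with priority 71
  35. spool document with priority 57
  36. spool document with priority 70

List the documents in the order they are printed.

51, 55, 50, 47, 63, 52, 44, 67, 72, 68, 76, 46, 49, 77

insert 87 → {87}
insert 77 → {77, 87}
insert 55 → {55, 77, 87}
insert 51 → {51, 55, 77, 87}
serve next job → 51; now {55, 77, 87}
serve next job → 55; now {77, 87}
insert 50 → {50, 77, 87}
serve next job → 50; now {77, 87}
insert 47 → {47, 77, 87}
insert 83 → {47, 77, 83, 87}
serve next job → 47; now {77, 83, 87}
insert 84 → {77, 83, 84, 87}
insert 67 → {67, 77, 83, 84, 87}
insert 63 → {63, 67, 77, 83, 84, 87}
serve next job → 63; now {67, 77, 83, 84, 87}
insert 52 → {52, 67, 77, 83, 84, 87}
serve next job → 52; now {67, 77, 83, 84, 87}
insert 44 → {44, 67, 77, 83, 84, 87}
serve next job → 44; now {67, 77, 83, 84, 87}
insert 86 → {67, 77, 83, 84, 86, 87}
serve next job → 67; now {77, 83, 84, 86, 87}
insert 76 → {76, 77, 83, 84, 86, 87}
insert 72 → {72, 76, 77, 83, 84, 86, 87}
serve next job → 72; now {76, 77, 83, 84, 86, 87}
insert 68 → {68, 76, 77, 83, 84, 86, 87}
serve next job → 68; now {76, 77, 83, 84, 86, 87}
serve next job → 76; now {77, 83, 84, 86, 87}
insert 46 → {46, 77, 83, 84, 86, 87}
insert 49 → {46, 49, 77, 83, 84, 86, 87}
serve next job → 46; now {49, 77, 83, 84, 86, 87}
serve next job → 49; now {77, 83, 84, 86, 87}
insert 88 → {77, 83, 84, 86, 87, 88}
serve next job → 77; now {83, 84, 86, 87, 88}
insert 71 → {71, 83, 84, 86, 87, 88}
insert 57 → {57, 71, 83, 84, 86, 87, 88}
insert 70 → {57, 70, 71, 83, 84, 86, 87, 88}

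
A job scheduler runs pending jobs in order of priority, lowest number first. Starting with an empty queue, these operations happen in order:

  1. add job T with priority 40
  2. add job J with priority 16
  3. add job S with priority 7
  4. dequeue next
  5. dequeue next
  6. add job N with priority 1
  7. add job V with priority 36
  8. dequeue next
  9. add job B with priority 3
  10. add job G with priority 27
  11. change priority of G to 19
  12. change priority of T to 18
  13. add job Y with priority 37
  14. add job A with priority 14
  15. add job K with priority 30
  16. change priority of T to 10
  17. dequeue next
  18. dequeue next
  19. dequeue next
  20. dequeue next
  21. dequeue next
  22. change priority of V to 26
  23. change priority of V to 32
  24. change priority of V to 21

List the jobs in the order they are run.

[S, J, N, B, T, A, G, K]

add T (priority 40) → {T:40}
add J (priority 16) → {J:16, T:40}
add S (priority 7) → {S:7, J:16, T:40}
dequeue next → S; now {J:16, T:40}
dequeue next → J; now {T:40}
add N (priority 1) → {N:1, T:40}
add V (priority 36) → {N:1, V:36, T:40}
dequeue next → N; now {V:36, T:40}
add B (priority 3) → {B:3, V:36, T:40}
add G (priority 27) → {B:3, G:27, V:36, T:40}
update G to priority 19 → {B:3, G:19, V:36, T:40}
update T to priority 18 → {B:3, T:18, G:19, V:36}
add Y (priority 37) → {B:3, T:18, G:19, V:36, Y:37}
add A (priority 14) → {B:3, A:14, T:18, G:19, V:36, Y:37}
add K (priority 30) → {B:3, A:14, T:18, G:19, K:30, V:36, Y:37}
update T to priority 10 → {B:3, T:10, A:14, G:19, K:30, V:36, Y:37}
dequeue next → B; now {T:10, A:14, G:19, K:30, V:36, Y:37}
dequeue next → T; now {A:14, G:19, K:30, V:36, Y:37}
dequeue next → A; now {G:19, K:30, V:36, Y:37}
dequeue next → G; now {K:30, V:36, Y:37}
dequeue next → K; now {V:36, Y:37}
update V to priority 26 → {V:26, Y:37}
update V to priority 32 → {V:32, Y:37}
update V to priority 21 → {V:21, Y:37}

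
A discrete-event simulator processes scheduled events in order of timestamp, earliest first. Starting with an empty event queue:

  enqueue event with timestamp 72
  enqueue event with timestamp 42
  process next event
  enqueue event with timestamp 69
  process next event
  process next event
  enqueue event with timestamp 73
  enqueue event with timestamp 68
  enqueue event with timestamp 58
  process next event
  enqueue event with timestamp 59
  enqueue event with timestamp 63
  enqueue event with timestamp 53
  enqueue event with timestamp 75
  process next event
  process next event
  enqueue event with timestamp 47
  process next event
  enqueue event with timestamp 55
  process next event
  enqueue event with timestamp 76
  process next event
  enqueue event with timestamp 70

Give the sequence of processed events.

insert 72 → {72}
insert 42 → {42, 72}
process next event → 42; now {72}
insert 69 → {69, 72}
process next event → 69; now {72}
process next event → 72; now {}
insert 73 → {73}
insert 68 → {68, 73}
insert 58 → {58, 68, 73}
process next event → 58; now {68, 73}
insert 59 → {59, 68, 73}
insert 63 → {59, 63, 68, 73}
insert 53 → {53, 59, 63, 68, 73}
insert 75 → {53, 59, 63, 68, 73, 75}
process next event → 53; now {59, 63, 68, 73, 75}
process next event → 59; now {63, 68, 73, 75}
insert 47 → {47, 63, 68, 73, 75}
process next event → 47; now {63, 68, 73, 75}
insert 55 → {55, 63, 68, 73, 75}
process next event → 55; now {63, 68, 73, 75}
insert 76 → {63, 68, 73, 75, 76}
process next event → 63; now {68, 73, 75, 76}
insert 70 → {68, 70, 73, 75, 76}

[42, 69, 72, 58, 53, 59, 47, 55, 63]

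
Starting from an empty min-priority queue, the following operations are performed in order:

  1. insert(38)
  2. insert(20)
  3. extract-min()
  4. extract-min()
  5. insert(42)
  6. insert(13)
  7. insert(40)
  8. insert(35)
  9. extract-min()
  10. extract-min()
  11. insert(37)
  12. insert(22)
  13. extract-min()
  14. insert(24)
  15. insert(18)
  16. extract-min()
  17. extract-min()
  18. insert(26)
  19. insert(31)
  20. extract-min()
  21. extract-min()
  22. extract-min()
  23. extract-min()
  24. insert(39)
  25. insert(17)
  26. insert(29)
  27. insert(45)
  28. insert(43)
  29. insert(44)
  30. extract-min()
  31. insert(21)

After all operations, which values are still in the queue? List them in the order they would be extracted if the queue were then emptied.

[21, 29, 39, 42, 43, 44, 45]

insert 38 → {38}
insert 20 → {20, 38}
extract-min → 20; now {38}
extract-min → 38; now {}
insert 42 → {42}
insert 13 → {13, 42}
insert 40 → {13, 40, 42}
insert 35 → {13, 35, 40, 42}
extract-min → 13; now {35, 40, 42}
extract-min → 35; now {40, 42}
insert 37 → {37, 40, 42}
insert 22 → {22, 37, 40, 42}
extract-min → 22; now {37, 40, 42}
insert 24 → {24, 37, 40, 42}
insert 18 → {18, 24, 37, 40, 42}
extract-min → 18; now {24, 37, 40, 42}
extract-min → 24; now {37, 40, 42}
insert 26 → {26, 37, 40, 42}
insert 31 → {26, 31, 37, 40, 42}
extract-min → 26; now {31, 37, 40, 42}
extract-min → 31; now {37, 40, 42}
extract-min → 37; now {40, 42}
extract-min → 40; now {42}
insert 39 → {39, 42}
insert 17 → {17, 39, 42}
insert 29 → {17, 29, 39, 42}
insert 45 → {17, 29, 39, 42, 45}
insert 43 → {17, 29, 39, 42, 43, 45}
insert 44 → {17, 29, 39, 42, 43, 44, 45}
extract-min → 17; now {29, 39, 42, 43, 44, 45}
insert 21 → {21, 29, 39, 42, 43, 44, 45}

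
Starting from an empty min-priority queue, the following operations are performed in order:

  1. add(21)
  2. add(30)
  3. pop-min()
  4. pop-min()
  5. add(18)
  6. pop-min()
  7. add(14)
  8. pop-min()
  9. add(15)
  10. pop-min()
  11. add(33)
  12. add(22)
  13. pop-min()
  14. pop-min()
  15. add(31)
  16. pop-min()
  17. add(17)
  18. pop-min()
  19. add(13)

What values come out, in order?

insert 21 → {21}
insert 30 → {21, 30}
pop-min → 21; now {30}
pop-min → 30; now {}
insert 18 → {18}
pop-min → 18; now {}
insert 14 → {14}
pop-min → 14; now {}
insert 15 → {15}
pop-min → 15; now {}
insert 33 → {33}
insert 22 → {22, 33}
pop-min → 22; now {33}
pop-min → 33; now {}
insert 31 → {31}
pop-min → 31; now {}
insert 17 → {17}
pop-min → 17; now {}
insert 13 → {13}

21, 30, 18, 14, 15, 22, 33, 31, 17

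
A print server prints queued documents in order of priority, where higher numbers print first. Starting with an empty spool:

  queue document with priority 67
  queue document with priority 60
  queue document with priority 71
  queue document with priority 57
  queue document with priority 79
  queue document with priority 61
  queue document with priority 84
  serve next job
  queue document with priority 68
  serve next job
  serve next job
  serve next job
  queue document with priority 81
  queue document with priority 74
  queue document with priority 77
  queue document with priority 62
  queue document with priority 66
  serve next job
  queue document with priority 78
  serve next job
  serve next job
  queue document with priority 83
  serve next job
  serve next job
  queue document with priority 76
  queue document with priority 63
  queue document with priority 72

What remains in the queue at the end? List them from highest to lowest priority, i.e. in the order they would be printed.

76, 72, 67, 66, 63, 62, 61, 60, 57

insert 67 → {67}
insert 60 → {67, 60}
insert 71 → {71, 67, 60}
insert 57 → {71, 67, 60, 57}
insert 79 → {79, 71, 67, 60, 57}
insert 61 → {79, 71, 67, 61, 60, 57}
insert 84 → {84, 79, 71, 67, 61, 60, 57}
serve next job → 84; now {79, 71, 67, 61, 60, 57}
insert 68 → {79, 71, 68, 67, 61, 60, 57}
serve next job → 79; now {71, 68, 67, 61, 60, 57}
serve next job → 71; now {68, 67, 61, 60, 57}
serve next job → 68; now {67, 61, 60, 57}
insert 81 → {81, 67, 61, 60, 57}
insert 74 → {81, 74, 67, 61, 60, 57}
insert 77 → {81, 77, 74, 67, 61, 60, 57}
insert 62 → {81, 77, 74, 67, 62, 61, 60, 57}
insert 66 → {81, 77, 74, 67, 66, 62, 61, 60, 57}
serve next job → 81; now {77, 74, 67, 66, 62, 61, 60, 57}
insert 78 → {78, 77, 74, 67, 66, 62, 61, 60, 57}
serve next job → 78; now {77, 74, 67, 66, 62, 61, 60, 57}
serve next job → 77; now {74, 67, 66, 62, 61, 60, 57}
insert 83 → {83, 74, 67, 66, 62, 61, 60, 57}
serve next job → 83; now {74, 67, 66, 62, 61, 60, 57}
serve next job → 74; now {67, 66, 62, 61, 60, 57}
insert 76 → {76, 67, 66, 62, 61, 60, 57}
insert 63 → {76, 67, 66, 63, 62, 61, 60, 57}
insert 72 → {76, 72, 67, 66, 63, 62, 61, 60, 57}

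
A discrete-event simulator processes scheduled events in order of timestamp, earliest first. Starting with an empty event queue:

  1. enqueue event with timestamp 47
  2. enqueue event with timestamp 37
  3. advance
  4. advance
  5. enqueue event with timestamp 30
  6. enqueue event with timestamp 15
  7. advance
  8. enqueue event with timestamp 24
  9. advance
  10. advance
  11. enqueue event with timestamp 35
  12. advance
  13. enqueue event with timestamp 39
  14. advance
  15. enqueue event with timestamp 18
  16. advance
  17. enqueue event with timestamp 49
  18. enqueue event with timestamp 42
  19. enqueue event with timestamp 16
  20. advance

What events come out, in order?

insert 47 → {47}
insert 37 → {37, 47}
advance → 37; now {47}
advance → 47; now {}
insert 30 → {30}
insert 15 → {15, 30}
advance → 15; now {30}
insert 24 → {24, 30}
advance → 24; now {30}
advance → 30; now {}
insert 35 → {35}
advance → 35; now {}
insert 39 → {39}
advance → 39; now {}
insert 18 → {18}
advance → 18; now {}
insert 49 → {49}
insert 42 → {42, 49}
insert 16 → {16, 42, 49}
advance → 16; now {42, 49}

[37, 47, 15, 24, 30, 35, 39, 18, 16]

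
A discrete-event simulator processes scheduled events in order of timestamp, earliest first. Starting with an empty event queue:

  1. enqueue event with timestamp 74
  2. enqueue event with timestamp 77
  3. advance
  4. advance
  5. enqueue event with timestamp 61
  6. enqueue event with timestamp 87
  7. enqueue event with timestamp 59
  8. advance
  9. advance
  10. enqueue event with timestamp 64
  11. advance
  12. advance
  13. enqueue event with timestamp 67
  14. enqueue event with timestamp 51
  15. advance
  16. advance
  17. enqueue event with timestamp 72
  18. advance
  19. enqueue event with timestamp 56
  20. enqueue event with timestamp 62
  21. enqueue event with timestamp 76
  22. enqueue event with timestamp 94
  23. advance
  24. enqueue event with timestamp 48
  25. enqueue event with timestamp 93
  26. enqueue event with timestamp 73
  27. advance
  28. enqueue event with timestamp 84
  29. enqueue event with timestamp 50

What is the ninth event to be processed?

72

insert 74 → {74}
insert 77 → {74, 77}
advance → 74; now {77}
advance → 77; now {}
insert 61 → {61}
insert 87 → {61, 87}
insert 59 → {59, 61, 87}
advance → 59; now {61, 87}
advance → 61; now {87}
insert 64 → {64, 87}
advance → 64; now {87}
advance → 87; now {}
insert 67 → {67}
insert 51 → {51, 67}
advance → 51; now {67}
advance → 67; now {}
insert 72 → {72}
advance → 72; now {}
insert 56 → {56}
insert 62 → {56, 62}
insert 76 → {56, 62, 76}
insert 94 → {56, 62, 76, 94}
advance → 56; now {62, 76, 94}
insert 48 → {48, 62, 76, 94}
insert 93 → {48, 62, 76, 93, 94}
insert 73 → {48, 62, 73, 76, 93, 94}
advance → 48; now {62, 73, 76, 93, 94}
insert 84 → {62, 73, 76, 84, 93, 94}
insert 50 → {50, 62, 73, 76, 84, 93, 94}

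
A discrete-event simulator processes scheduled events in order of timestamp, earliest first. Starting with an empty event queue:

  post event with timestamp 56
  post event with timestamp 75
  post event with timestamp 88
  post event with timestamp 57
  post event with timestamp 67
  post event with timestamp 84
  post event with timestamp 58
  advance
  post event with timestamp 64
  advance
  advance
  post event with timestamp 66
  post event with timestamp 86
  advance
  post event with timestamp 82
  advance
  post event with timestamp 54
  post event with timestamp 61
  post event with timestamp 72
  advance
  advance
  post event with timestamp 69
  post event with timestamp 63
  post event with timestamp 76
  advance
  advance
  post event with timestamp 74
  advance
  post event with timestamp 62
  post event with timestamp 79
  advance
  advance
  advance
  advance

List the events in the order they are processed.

insert 56 → {56}
insert 75 → {56, 75}
insert 88 → {56, 75, 88}
insert 57 → {56, 57, 75, 88}
insert 67 → {56, 57, 67, 75, 88}
insert 84 → {56, 57, 67, 75, 84, 88}
insert 58 → {56, 57, 58, 67, 75, 84, 88}
advance → 56; now {57, 58, 67, 75, 84, 88}
insert 64 → {57, 58, 64, 67, 75, 84, 88}
advance → 57; now {58, 64, 67, 75, 84, 88}
advance → 58; now {64, 67, 75, 84, 88}
insert 66 → {64, 66, 67, 75, 84, 88}
insert 86 → {64, 66, 67, 75, 84, 86, 88}
advance → 64; now {66, 67, 75, 84, 86, 88}
insert 82 → {66, 67, 75, 82, 84, 86, 88}
advance → 66; now {67, 75, 82, 84, 86, 88}
insert 54 → {54, 67, 75, 82, 84, 86, 88}
insert 61 → {54, 61, 67, 75, 82, 84, 86, 88}
insert 72 → {54, 61, 67, 72, 75, 82, 84, 86, 88}
advance → 54; now {61, 67, 72, 75, 82, 84, 86, 88}
advance → 61; now {67, 72, 75, 82, 84, 86, 88}
insert 69 → {67, 69, 72, 75, 82, 84, 86, 88}
insert 63 → {63, 67, 69, 72, 75, 82, 84, 86, 88}
insert 76 → {63, 67, 69, 72, 75, 76, 82, 84, 86, 88}
advance → 63; now {67, 69, 72, 75, 76, 82, 84, 86, 88}
advance → 67; now {69, 72, 75, 76, 82, 84, 86, 88}
insert 74 → {69, 72, 74, 75, 76, 82, 84, 86, 88}
advance → 69; now {72, 74, 75, 76, 82, 84, 86, 88}
insert 62 → {62, 72, 74, 75, 76, 82, 84, 86, 88}
insert 79 → {62, 72, 74, 75, 76, 79, 82, 84, 86, 88}
advance → 62; now {72, 74, 75, 76, 79, 82, 84, 86, 88}
advance → 72; now {74, 75, 76, 79, 82, 84, 86, 88}
advance → 74; now {75, 76, 79, 82, 84, 86, 88}
advance → 75; now {76, 79, 82, 84, 86, 88}

56 → 57 → 58 → 64 → 66 → 54 → 61 → 63 → 67 → 69 → 62 → 72 → 74 → 75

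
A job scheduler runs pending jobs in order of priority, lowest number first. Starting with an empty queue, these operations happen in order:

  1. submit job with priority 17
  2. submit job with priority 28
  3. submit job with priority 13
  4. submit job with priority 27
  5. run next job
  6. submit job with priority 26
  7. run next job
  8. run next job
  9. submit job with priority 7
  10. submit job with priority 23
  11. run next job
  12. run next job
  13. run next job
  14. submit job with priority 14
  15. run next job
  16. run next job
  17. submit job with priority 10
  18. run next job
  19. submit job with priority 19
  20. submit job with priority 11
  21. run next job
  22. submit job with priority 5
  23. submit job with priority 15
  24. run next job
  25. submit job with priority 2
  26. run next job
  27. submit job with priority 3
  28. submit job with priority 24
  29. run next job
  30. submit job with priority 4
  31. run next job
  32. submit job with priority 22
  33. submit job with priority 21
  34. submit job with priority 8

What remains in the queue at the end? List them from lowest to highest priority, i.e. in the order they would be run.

insert 17 → {17}
insert 28 → {17, 28}
insert 13 → {13, 17, 28}
insert 27 → {13, 17, 27, 28}
run next job → 13; now {17, 27, 28}
insert 26 → {17, 26, 27, 28}
run next job → 17; now {26, 27, 28}
run next job → 26; now {27, 28}
insert 7 → {7, 27, 28}
insert 23 → {7, 23, 27, 28}
run next job → 7; now {23, 27, 28}
run next job → 23; now {27, 28}
run next job → 27; now {28}
insert 14 → {14, 28}
run next job → 14; now {28}
run next job → 28; now {}
insert 10 → {10}
run next job → 10; now {}
insert 19 → {19}
insert 11 → {11, 19}
run next job → 11; now {19}
insert 5 → {5, 19}
insert 15 → {5, 15, 19}
run next job → 5; now {15, 19}
insert 2 → {2, 15, 19}
run next job → 2; now {15, 19}
insert 3 → {3, 15, 19}
insert 24 → {3, 15, 19, 24}
run next job → 3; now {15, 19, 24}
insert 4 → {4, 15, 19, 24}
run next job → 4; now {15, 19, 24}
insert 22 → {15, 19, 22, 24}
insert 21 → {15, 19, 21, 22, 24}
insert 8 → {8, 15, 19, 21, 22, 24}

[8, 15, 19, 21, 22, 24]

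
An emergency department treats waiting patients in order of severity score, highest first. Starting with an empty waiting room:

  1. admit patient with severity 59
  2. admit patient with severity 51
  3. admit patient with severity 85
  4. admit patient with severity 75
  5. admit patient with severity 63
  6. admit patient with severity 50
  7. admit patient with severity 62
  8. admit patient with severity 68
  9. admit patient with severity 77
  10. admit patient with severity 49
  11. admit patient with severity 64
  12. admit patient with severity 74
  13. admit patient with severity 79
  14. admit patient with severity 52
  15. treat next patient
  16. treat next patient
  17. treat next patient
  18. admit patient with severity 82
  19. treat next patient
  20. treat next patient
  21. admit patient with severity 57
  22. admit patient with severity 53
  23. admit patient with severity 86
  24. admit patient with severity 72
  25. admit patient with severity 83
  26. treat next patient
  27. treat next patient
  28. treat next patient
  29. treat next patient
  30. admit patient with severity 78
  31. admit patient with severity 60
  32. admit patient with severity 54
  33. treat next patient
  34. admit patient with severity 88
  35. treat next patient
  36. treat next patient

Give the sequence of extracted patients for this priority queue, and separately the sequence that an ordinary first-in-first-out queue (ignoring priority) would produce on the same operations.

insert 59 → {59}
insert 51 → {59, 51}
insert 85 → {85, 59, 51}
insert 75 → {85, 75, 59, 51}
insert 63 → {85, 75, 63, 59, 51}
insert 50 → {85, 75, 63, 59, 51, 50}
insert 62 → {85, 75, 63, 62, 59, 51, 50}
insert 68 → {85, 75, 68, 63, 62, 59, 51, 50}
insert 77 → {85, 77, 75, 68, 63, 62, 59, 51, 50}
insert 49 → {85, 77, 75, 68, 63, 62, 59, 51, 50, 49}
insert 64 → {85, 77, 75, 68, 64, 63, 62, 59, 51, 50, 49}
insert 74 → {85, 77, 75, 74, 68, 64, 63, 62, 59, 51, 50, 49}
insert 79 → {85, 79, 77, 75, 74, 68, 64, 63, 62, 59, 51, 50, 49}
insert 52 → {85, 79, 77, 75, 74, 68, 64, 63, 62, 59, 52, 51, 50, 49}
treat next patient → 85; now {79, 77, 75, 74, 68, 64, 63, 62, 59, 52, 51, 50, 49}
treat next patient → 79; now {77, 75, 74, 68, 64, 63, 62, 59, 52, 51, 50, 49}
treat next patient → 77; now {75, 74, 68, 64, 63, 62, 59, 52, 51, 50, 49}
insert 82 → {82, 75, 74, 68, 64, 63, 62, 59, 52, 51, 50, 49}
treat next patient → 82; now {75, 74, 68, 64, 63, 62, 59, 52, 51, 50, 49}
treat next patient → 75; now {74, 68, 64, 63, 62, 59, 52, 51, 50, 49}
insert 57 → {74, 68, 64, 63, 62, 59, 57, 52, 51, 50, 49}
insert 53 → {74, 68, 64, 63, 62, 59, 57, 53, 52, 51, 50, 49}
insert 86 → {86, 74, 68, 64, 63, 62, 59, 57, 53, 52, 51, 50, 49}
insert 72 → {86, 74, 72, 68, 64, 63, 62, 59, 57, 53, 52, 51, 50, 49}
insert 83 → {86, 83, 74, 72, 68, 64, 63, 62, 59, 57, 53, 52, 51, 50, 49}
treat next patient → 86; now {83, 74, 72, 68, 64, 63, 62, 59, 57, 53, 52, 51, 50, 49}
treat next patient → 83; now {74, 72, 68, 64, 63, 62, 59, 57, 53, 52, 51, 50, 49}
treat next patient → 74; now {72, 68, 64, 63, 62, 59, 57, 53, 52, 51, 50, 49}
treat next patient → 72; now {68, 64, 63, 62, 59, 57, 53, 52, 51, 50, 49}
insert 78 → {78, 68, 64, 63, 62, 59, 57, 53, 52, 51, 50, 49}
insert 60 → {78, 68, 64, 63, 62, 60, 59, 57, 53, 52, 51, 50, 49}
insert 54 → {78, 68, 64, 63, 62, 60, 59, 57, 54, 53, 52, 51, 50, 49}
treat next patient → 78; now {68, 64, 63, 62, 60, 59, 57, 54, 53, 52, 51, 50, 49}
insert 88 → {88, 68, 64, 63, 62, 60, 59, 57, 54, 53, 52, 51, 50, 49}
treat next patient → 88; now {68, 64, 63, 62, 60, 59, 57, 54, 53, 52, 51, 50, 49}
treat next patient → 68; now {64, 63, 62, 60, 59, 57, 54, 53, 52, 51, 50, 49}

priority queue: 85 → 79 → 77 → 82 → 75 → 86 → 83 → 74 → 72 → 78 → 88 → 68; FIFO queue: [59, 51, 85, 75, 63, 50, 62, 68, 77, 49, 64, 74]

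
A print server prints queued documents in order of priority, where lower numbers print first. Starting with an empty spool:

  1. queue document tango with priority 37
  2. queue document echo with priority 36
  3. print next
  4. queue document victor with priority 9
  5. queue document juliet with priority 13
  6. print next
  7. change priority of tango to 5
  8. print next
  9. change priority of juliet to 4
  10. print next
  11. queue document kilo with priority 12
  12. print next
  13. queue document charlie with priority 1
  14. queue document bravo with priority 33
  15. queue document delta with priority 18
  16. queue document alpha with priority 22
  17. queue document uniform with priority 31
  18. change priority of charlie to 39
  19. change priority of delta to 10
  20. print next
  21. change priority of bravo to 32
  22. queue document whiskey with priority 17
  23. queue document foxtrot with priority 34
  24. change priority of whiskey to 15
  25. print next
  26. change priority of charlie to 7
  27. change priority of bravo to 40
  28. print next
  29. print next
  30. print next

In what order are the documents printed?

add tango (priority 37) → {tango:37}
add echo (priority 36) → {echo:36, tango:37}
print next → echo; now {tango:37}
add victor (priority 9) → {victor:9, tango:37}
add juliet (priority 13) → {victor:9, juliet:13, tango:37}
print next → victor; now {juliet:13, tango:37}
update tango to priority 5 → {tango:5, juliet:13}
print next → tango; now {juliet:13}
update juliet to priority 4 → {juliet:4}
print next → juliet; now {}
add kilo (priority 12) → {kilo:12}
print next → kilo; now {}
add charlie (priority 1) → {charlie:1}
add bravo (priority 33) → {charlie:1, bravo:33}
add delta (priority 18) → {charlie:1, delta:18, bravo:33}
add alpha (priority 22) → {charlie:1, delta:18, alpha:22, bravo:33}
add uniform (priority 31) → {charlie:1, delta:18, alpha:22, uniform:31, bravo:33}
update charlie to priority 39 → {delta:18, alpha:22, uniform:31, bravo:33, charlie:39}
update delta to priority 10 → {delta:10, alpha:22, uniform:31, bravo:33, charlie:39}
print next → delta; now {alpha:22, uniform:31, bravo:33, charlie:39}
update bravo to priority 32 → {alpha:22, uniform:31, bravo:32, charlie:39}
add whiskey (priority 17) → {whiskey:17, alpha:22, uniform:31, bravo:32, charlie:39}
add foxtrot (priority 34) → {whiskey:17, alpha:22, uniform:31, bravo:32, foxtrot:34, charlie:39}
update whiskey to priority 15 → {whiskey:15, alpha:22, uniform:31, bravo:32, foxtrot:34, charlie:39}
print next → whiskey; now {alpha:22, uniform:31, bravo:32, foxtrot:34, charlie:39}
update charlie to priority 7 → {charlie:7, alpha:22, uniform:31, bravo:32, foxtrot:34}
update bravo to priority 40 → {charlie:7, alpha:22, uniform:31, foxtrot:34, bravo:40}
print next → charlie; now {alpha:22, uniform:31, foxtrot:34, bravo:40}
print next → alpha; now {uniform:31, foxtrot:34, bravo:40}
print next → uniform; now {foxtrot:34, bravo:40}

echo, victor, tango, juliet, kilo, delta, whiskey, charlie, alpha, uniform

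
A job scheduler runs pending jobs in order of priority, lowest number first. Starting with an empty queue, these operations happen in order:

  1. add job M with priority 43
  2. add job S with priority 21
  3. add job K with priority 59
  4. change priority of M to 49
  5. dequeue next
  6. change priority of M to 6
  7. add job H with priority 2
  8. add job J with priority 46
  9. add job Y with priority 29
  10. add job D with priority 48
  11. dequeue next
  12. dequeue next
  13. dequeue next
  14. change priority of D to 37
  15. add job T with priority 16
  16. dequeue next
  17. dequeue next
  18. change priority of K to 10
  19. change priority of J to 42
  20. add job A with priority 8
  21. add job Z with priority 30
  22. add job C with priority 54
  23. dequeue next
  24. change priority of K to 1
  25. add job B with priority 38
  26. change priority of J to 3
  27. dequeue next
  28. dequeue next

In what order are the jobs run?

add M (priority 43) → {M:43}
add S (priority 21) → {S:21, M:43}
add K (priority 59) → {S:21, M:43, K:59}
update M to priority 49 → {S:21, M:49, K:59}
dequeue next → S; now {M:49, K:59}
update M to priority 6 → {M:6, K:59}
add H (priority 2) → {H:2, M:6, K:59}
add J (priority 46) → {H:2, M:6, J:46, K:59}
add Y (priority 29) → {H:2, M:6, Y:29, J:46, K:59}
add D (priority 48) → {H:2, M:6, Y:29, J:46, D:48, K:59}
dequeue next → H; now {M:6, Y:29, J:46, D:48, K:59}
dequeue next → M; now {Y:29, J:46, D:48, K:59}
dequeue next → Y; now {J:46, D:48, K:59}
update D to priority 37 → {D:37, J:46, K:59}
add T (priority 16) → {T:16, D:37, J:46, K:59}
dequeue next → T; now {D:37, J:46, K:59}
dequeue next → D; now {J:46, K:59}
update K to priority 10 → {K:10, J:46}
update J to priority 42 → {K:10, J:42}
add A (priority 8) → {A:8, K:10, J:42}
add Z (priority 30) → {A:8, K:10, Z:30, J:42}
add C (priority 54) → {A:8, K:10, Z:30, J:42, C:54}
dequeue next → A; now {K:10, Z:30, J:42, C:54}
update K to priority 1 → {K:1, Z:30, J:42, C:54}
add B (priority 38) → {K:1, Z:30, B:38, J:42, C:54}
update J to priority 3 → {K:1, J:3, Z:30, B:38, C:54}
dequeue next → K; now {J:3, Z:30, B:38, C:54}
dequeue next → J; now {Z:30, B:38, C:54}

S → H → M → Y → T → D → A → K → J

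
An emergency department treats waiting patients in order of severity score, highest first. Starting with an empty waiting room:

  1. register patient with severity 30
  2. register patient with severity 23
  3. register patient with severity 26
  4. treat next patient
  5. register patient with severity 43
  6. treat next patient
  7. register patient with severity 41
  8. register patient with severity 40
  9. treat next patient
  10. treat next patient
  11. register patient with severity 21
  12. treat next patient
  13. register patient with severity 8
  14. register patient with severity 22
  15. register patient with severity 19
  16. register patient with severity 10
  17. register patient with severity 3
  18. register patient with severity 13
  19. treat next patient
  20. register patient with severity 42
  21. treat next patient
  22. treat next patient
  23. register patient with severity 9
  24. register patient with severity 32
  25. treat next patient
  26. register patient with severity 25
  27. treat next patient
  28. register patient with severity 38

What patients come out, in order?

30 → 43 → 41 → 40 → 26 → 23 → 42 → 22 → 32 → 25

insert 30 → {30}
insert 23 → {30, 23}
insert 26 → {30, 26, 23}
treat next patient → 30; now {26, 23}
insert 43 → {43, 26, 23}
treat next patient → 43; now {26, 23}
insert 41 → {41, 26, 23}
insert 40 → {41, 40, 26, 23}
treat next patient → 41; now {40, 26, 23}
treat next patient → 40; now {26, 23}
insert 21 → {26, 23, 21}
treat next patient → 26; now {23, 21}
insert 8 → {23, 21, 8}
insert 22 → {23, 22, 21, 8}
insert 19 → {23, 22, 21, 19, 8}
insert 10 → {23, 22, 21, 19, 10, 8}
insert 3 → {23, 22, 21, 19, 10, 8, 3}
insert 13 → {23, 22, 21, 19, 13, 10, 8, 3}
treat next patient → 23; now {22, 21, 19, 13, 10, 8, 3}
insert 42 → {42, 22, 21, 19, 13, 10, 8, 3}
treat next patient → 42; now {22, 21, 19, 13, 10, 8, 3}
treat next patient → 22; now {21, 19, 13, 10, 8, 3}
insert 9 → {21, 19, 13, 10, 9, 8, 3}
insert 32 → {32, 21, 19, 13, 10, 9, 8, 3}
treat next patient → 32; now {21, 19, 13, 10, 9, 8, 3}
insert 25 → {25, 21, 19, 13, 10, 9, 8, 3}
treat next patient → 25; now {21, 19, 13, 10, 9, 8, 3}
insert 38 → {38, 21, 19, 13, 10, 9, 8, 3}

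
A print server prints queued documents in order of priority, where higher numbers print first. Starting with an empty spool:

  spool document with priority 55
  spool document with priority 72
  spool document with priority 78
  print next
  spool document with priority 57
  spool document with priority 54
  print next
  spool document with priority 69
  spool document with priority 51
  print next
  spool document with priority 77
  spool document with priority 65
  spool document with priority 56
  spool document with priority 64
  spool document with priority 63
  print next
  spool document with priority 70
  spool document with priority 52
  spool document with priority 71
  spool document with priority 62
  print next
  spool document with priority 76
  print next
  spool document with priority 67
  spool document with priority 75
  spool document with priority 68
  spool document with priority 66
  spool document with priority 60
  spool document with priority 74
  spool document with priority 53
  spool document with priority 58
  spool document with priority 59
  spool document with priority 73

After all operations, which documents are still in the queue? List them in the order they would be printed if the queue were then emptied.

75, 74, 73, 70, 68, 67, 66, 65, 64, 63, 62, 60, 59, 58, 57, 56, 55, 54, 53, 52, 51

insert 55 → {55}
insert 72 → {72, 55}
insert 78 → {78, 72, 55}
print next → 78; now {72, 55}
insert 57 → {72, 57, 55}
insert 54 → {72, 57, 55, 54}
print next → 72; now {57, 55, 54}
insert 69 → {69, 57, 55, 54}
insert 51 → {69, 57, 55, 54, 51}
print next → 69; now {57, 55, 54, 51}
insert 77 → {77, 57, 55, 54, 51}
insert 65 → {77, 65, 57, 55, 54, 51}
insert 56 → {77, 65, 57, 56, 55, 54, 51}
insert 64 → {77, 65, 64, 57, 56, 55, 54, 51}
insert 63 → {77, 65, 64, 63, 57, 56, 55, 54, 51}
print next → 77; now {65, 64, 63, 57, 56, 55, 54, 51}
insert 70 → {70, 65, 64, 63, 57, 56, 55, 54, 51}
insert 52 → {70, 65, 64, 63, 57, 56, 55, 54, 52, 51}
insert 71 → {71, 70, 65, 64, 63, 57, 56, 55, 54, 52, 51}
insert 62 → {71, 70, 65, 64, 63, 62, 57, 56, 55, 54, 52, 51}
print next → 71; now {70, 65, 64, 63, 62, 57, 56, 55, 54, 52, 51}
insert 76 → {76, 70, 65, 64, 63, 62, 57, 56, 55, 54, 52, 51}
print next → 76; now {70, 65, 64, 63, 62, 57, 56, 55, 54, 52, 51}
insert 67 → {70, 67, 65, 64, 63, 62, 57, 56, 55, 54, 52, 51}
insert 75 → {75, 70, 67, 65, 64, 63, 62, 57, 56, 55, 54, 52, 51}
insert 68 → {75, 70, 68, 67, 65, 64, 63, 62, 57, 56, 55, 54, 52, 51}
insert 66 → {75, 70, 68, 67, 66, 65, 64, 63, 62, 57, 56, 55, 54, 52, 51}
insert 60 → {75, 70, 68, 67, 66, 65, 64, 63, 62, 60, 57, 56, 55, 54, 52, 51}
insert 74 → {75, 74, 70, 68, 67, 66, 65, 64, 63, 62, 60, 57, 56, 55, 54, 52, 51}
insert 53 → {75, 74, 70, 68, 67, 66, 65, 64, 63, 62, 60, 57, 56, 55, 54, 53, 52, 51}
insert 58 → {75, 74, 70, 68, 67, 66, 65, 64, 63, 62, 60, 58, 57, 56, 55, 54, 53, 52, 51}
insert 59 → {75, 74, 70, 68, 67, 66, 65, 64, 63, 62, 60, 59, 58, 57, 56, 55, 54, 53, 52, 51}
insert 73 → {75, 74, 73, 70, 68, 67, 66, 65, 64, 63, 62, 60, 59, 58, 57, 56, 55, 54, 53, 52, 51}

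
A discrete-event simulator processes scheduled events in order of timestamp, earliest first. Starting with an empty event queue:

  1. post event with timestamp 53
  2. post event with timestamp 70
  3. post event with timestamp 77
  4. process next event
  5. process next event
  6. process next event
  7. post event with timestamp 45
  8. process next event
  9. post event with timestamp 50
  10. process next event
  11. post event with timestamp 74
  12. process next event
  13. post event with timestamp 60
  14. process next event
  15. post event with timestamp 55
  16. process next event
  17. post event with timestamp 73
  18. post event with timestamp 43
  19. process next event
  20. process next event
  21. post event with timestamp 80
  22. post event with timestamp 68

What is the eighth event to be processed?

55

insert 53 → {53}
insert 70 → {53, 70}
insert 77 → {53, 70, 77}
process next event → 53; now {70, 77}
process next event → 70; now {77}
process next event → 77; now {}
insert 45 → {45}
process next event → 45; now {}
insert 50 → {50}
process next event → 50; now {}
insert 74 → {74}
process next event → 74; now {}
insert 60 → {60}
process next event → 60; now {}
insert 55 → {55}
process next event → 55; now {}
insert 73 → {73}
insert 43 → {43, 73}
process next event → 43; now {73}
process next event → 73; now {}
insert 80 → {80}
insert 68 → {68, 80}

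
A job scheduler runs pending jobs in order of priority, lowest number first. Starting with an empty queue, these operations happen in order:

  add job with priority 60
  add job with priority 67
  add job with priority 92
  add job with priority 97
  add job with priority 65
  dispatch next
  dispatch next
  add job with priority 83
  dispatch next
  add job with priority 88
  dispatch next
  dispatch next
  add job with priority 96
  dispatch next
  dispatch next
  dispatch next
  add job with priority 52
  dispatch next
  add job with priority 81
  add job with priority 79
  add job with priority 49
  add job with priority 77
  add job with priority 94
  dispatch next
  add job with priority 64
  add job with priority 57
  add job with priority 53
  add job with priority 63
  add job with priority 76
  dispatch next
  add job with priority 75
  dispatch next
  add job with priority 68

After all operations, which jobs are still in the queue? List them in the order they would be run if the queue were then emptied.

insert 60 → {60}
insert 67 → {60, 67}
insert 92 → {60, 67, 92}
insert 97 → {60, 67, 92, 97}
insert 65 → {60, 65, 67, 92, 97}
dispatch next → 60; now {65, 67, 92, 97}
dispatch next → 65; now {67, 92, 97}
insert 83 → {67, 83, 92, 97}
dispatch next → 67; now {83, 92, 97}
insert 88 → {83, 88, 92, 97}
dispatch next → 83; now {88, 92, 97}
dispatch next → 88; now {92, 97}
insert 96 → {92, 96, 97}
dispatch next → 92; now {96, 97}
dispatch next → 96; now {97}
dispatch next → 97; now {}
insert 52 → {52}
dispatch next → 52; now {}
insert 81 → {81}
insert 79 → {79, 81}
insert 49 → {49, 79, 81}
insert 77 → {49, 77, 79, 81}
insert 94 → {49, 77, 79, 81, 94}
dispatch next → 49; now {77, 79, 81, 94}
insert 64 → {64, 77, 79, 81, 94}
insert 57 → {57, 64, 77, 79, 81, 94}
insert 53 → {53, 57, 64, 77, 79, 81, 94}
insert 63 → {53, 57, 63, 64, 77, 79, 81, 94}
insert 76 → {53, 57, 63, 64, 76, 77, 79, 81, 94}
dispatch next → 53; now {57, 63, 64, 76, 77, 79, 81, 94}
insert 75 → {57, 63, 64, 75, 76, 77, 79, 81, 94}
dispatch next → 57; now {63, 64, 75, 76, 77, 79, 81, 94}
insert 68 → {63, 64, 68, 75, 76, 77, 79, 81, 94}

63 → 64 → 68 → 75 → 76 → 77 → 79 → 81 → 94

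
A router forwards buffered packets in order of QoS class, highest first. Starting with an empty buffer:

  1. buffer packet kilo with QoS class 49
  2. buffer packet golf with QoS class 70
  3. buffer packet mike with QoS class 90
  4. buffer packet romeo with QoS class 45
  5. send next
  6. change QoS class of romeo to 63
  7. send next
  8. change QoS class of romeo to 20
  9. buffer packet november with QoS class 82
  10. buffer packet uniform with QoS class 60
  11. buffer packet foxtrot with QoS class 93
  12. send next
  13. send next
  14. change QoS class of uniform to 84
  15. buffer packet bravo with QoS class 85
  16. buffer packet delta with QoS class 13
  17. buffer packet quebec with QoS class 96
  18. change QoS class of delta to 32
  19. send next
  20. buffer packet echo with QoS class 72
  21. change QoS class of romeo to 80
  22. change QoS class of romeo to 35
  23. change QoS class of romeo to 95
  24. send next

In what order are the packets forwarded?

mike, golf, foxtrot, november, quebec, romeo

add kilo (QoS class 49) → {kilo:49}
add golf (QoS class 70) → {golf:70, kilo:49}
add mike (QoS class 90) → {mike:90, golf:70, kilo:49}
add romeo (QoS class 45) → {mike:90, golf:70, kilo:49, romeo:45}
send next → mike; now {golf:70, kilo:49, romeo:45}
update romeo to QoS class 63 → {golf:70, romeo:63, kilo:49}
send next → golf; now {romeo:63, kilo:49}
update romeo to QoS class 20 → {kilo:49, romeo:20}
add november (QoS class 82) → {november:82, kilo:49, romeo:20}
add uniform (QoS class 60) → {november:82, uniform:60, kilo:49, romeo:20}
add foxtrot (QoS class 93) → {foxtrot:93, november:82, uniform:60, kilo:49, romeo:20}
send next → foxtrot; now {november:82, uniform:60, kilo:49, romeo:20}
send next → november; now {uniform:60, kilo:49, romeo:20}
update uniform to QoS class 84 → {uniform:84, kilo:49, romeo:20}
add bravo (QoS class 85) → {bravo:85, uniform:84, kilo:49, romeo:20}
add delta (QoS class 13) → {bravo:85, uniform:84, kilo:49, romeo:20, delta:13}
add quebec (QoS class 96) → {quebec:96, bravo:85, uniform:84, kilo:49, romeo:20, delta:13}
update delta to QoS class 32 → {quebec:96, bravo:85, uniform:84, kilo:49, delta:32, romeo:20}
send next → quebec; now {bravo:85, uniform:84, kilo:49, delta:32, romeo:20}
add echo (QoS class 72) → {bravo:85, uniform:84, echo:72, kilo:49, delta:32, romeo:20}
update romeo to QoS class 80 → {bravo:85, uniform:84, romeo:80, echo:72, kilo:49, delta:32}
update romeo to QoS class 35 → {bravo:85, uniform:84, echo:72, kilo:49, romeo:35, delta:32}
update romeo to QoS class 95 → {romeo:95, bravo:85, uniform:84, echo:72, kilo:49, delta:32}
send next → romeo; now {bravo:85, uniform:84, echo:72, kilo:49, delta:32}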